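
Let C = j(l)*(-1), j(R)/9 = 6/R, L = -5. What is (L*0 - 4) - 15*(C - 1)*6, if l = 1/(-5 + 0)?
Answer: -24214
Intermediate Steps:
l = -⅕ (l = 1/(-5) = -⅕ ≈ -0.20000)
j(R) = 54/R (j(R) = 9*(6/R) = 54/R)
C = 270 (C = (54/(-⅕))*(-1) = (54*(-5))*(-1) = -270*(-1) = 270)
(L*0 - 4) - 15*(C - 1)*6 = (-5*0 - 4) - 15*(270 - 1)*6 = (0 - 4) - 4035*6 = -4 - 15*1614 = -4 - 24210 = -24214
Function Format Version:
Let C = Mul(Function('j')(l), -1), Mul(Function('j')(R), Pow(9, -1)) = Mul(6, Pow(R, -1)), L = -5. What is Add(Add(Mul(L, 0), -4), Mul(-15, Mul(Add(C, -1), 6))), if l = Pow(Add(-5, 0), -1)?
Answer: -24214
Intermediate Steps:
l = Rational(-1, 5) (l = Pow(-5, -1) = Rational(-1, 5) ≈ -0.20000)
Function('j')(R) = Mul(54, Pow(R, -1)) (Function('j')(R) = Mul(9, Mul(6, Pow(R, -1))) = Mul(54, Pow(R, -1)))
C = 270 (C = Mul(Mul(54, Pow(Rational(-1, 5), -1)), -1) = Mul(Mul(54, -5), -1) = Mul(-270, -1) = 270)
Add(Add(Mul(L, 0), -4), Mul(-15, Mul(Add(C, -1), 6))) = Add(Add(Mul(-5, 0), -4), Mul(-15, Mul(Add(270, -1), 6))) = Add(Add(0, -4), Mul(-15, Mul(269, 6))) = Add(-4, Mul(-15, 1614)) = Add(-4, -24210) = -24214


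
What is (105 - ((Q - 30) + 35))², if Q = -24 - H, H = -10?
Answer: 12996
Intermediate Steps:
Q = -14 (Q = -24 - 1*(-10) = -24 + 10 = -14)
(105 - ((Q - 30) + 35))² = (105 - ((-14 - 30) + 35))² = (105 - (-44 + 35))² = (105 - 1*(-9))² = (105 + 9)² = 114² = 12996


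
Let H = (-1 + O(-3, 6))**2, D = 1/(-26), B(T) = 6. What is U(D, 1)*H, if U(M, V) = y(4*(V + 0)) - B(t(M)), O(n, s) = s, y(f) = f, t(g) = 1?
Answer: -50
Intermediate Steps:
D = -1/26 ≈ -0.038462
U(M, V) = -6 + 4*V (U(M, V) = 4*(V + 0) - 1*6 = 4*V - 6 = -6 + 4*V)
H = 25 (H = (-1 + 6)**2 = 5**2 = 25)
U(D, 1)*H = (-6 + 4*1)*25 = (-6 + 4)*25 = -2*25 = -50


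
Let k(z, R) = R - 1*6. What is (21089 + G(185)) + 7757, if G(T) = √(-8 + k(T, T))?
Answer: 28846 + 3*√19 ≈ 28859.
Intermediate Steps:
k(z, R) = -6 + R (k(z, R) = R - 6 = -6 + R)
G(T) = √(-14 + T) (G(T) = √(-8 + (-6 + T)) = √(-14 + T))
(21089 + G(185)) + 7757 = (21089 + √(-14 + 185)) + 7757 = (21089 + √171) + 7757 = (21089 + 3*√19) + 7757 = 28846 + 3*√19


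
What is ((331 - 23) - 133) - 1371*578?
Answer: -792263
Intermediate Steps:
((331 - 23) - 133) - 1371*578 = (308 - 133) - 792438 = 175 - 792438 = -792263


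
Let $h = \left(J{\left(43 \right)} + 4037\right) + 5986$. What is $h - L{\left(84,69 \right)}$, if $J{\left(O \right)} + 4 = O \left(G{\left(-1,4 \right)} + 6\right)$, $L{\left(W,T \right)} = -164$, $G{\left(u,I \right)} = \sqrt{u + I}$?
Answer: $10441 + 43 \sqrt{3} \approx 10515.0$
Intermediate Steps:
$G{\left(u,I \right)} = \sqrt{I + u}$
$J{\left(O \right)} = -4 + O \left(6 + \sqrt{3}\right)$ ($J{\left(O \right)} = -4 + O \left(\sqrt{4 - 1} + 6\right) = -4 + O \left(\sqrt{3} + 6\right) = -4 + O \left(6 + \sqrt{3}\right)$)
$h = 10277 + 43 \sqrt{3}$ ($h = \left(\left(-4 + 6 \cdot 43 + 43 \sqrt{3}\right) + 4037\right) + 5986 = \left(\left(-4 + 258 + 43 \sqrt{3}\right) + 4037\right) + 5986 = \left(\left(254 + 43 \sqrt{3}\right) + 4037\right) + 5986 = \left(4291 + 43 \sqrt{3}\right) + 5986 = 10277 + 43 \sqrt{3} \approx 10351.0$)
$h - L{\left(84,69 \right)} = \left(10277 + 43 \sqrt{3}\right) - -164 = \left(10277 + 43 \sqrt{3}\right) + 164 = 10441 + 43 \sqrt{3}$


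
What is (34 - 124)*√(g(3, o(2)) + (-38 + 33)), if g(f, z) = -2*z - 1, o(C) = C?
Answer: -90*I*√10 ≈ -284.6*I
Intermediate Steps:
g(f, z) = -1 - 2*z
(34 - 124)*√(g(3, o(2)) + (-38 + 33)) = (34 - 124)*√((-1 - 2*2) + (-38 + 33)) = -90*√((-1 - 4) - 5) = -90*√(-5 - 5) = -90*I*√10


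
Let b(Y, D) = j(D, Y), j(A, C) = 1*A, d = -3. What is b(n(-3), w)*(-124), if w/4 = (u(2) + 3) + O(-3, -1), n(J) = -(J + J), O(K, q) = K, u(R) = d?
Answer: 1488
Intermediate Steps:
j(A, C) = A
u(R) = -3
n(J) = -2*J
w = -12 (w = 4*((-3 + 3) - 3) = 4*(0 - 3) = 4*(-3) = -12)
b(Y, D) = D
b(n(-3), w)*(-124) = -12*(-124) = 1488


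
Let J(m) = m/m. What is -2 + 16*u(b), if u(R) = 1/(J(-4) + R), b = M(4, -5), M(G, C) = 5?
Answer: 2/3 ≈ 0.66667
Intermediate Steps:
J(m) = 1
b = 5
u(R) = 1/(1 + R)
-2 + 16*u(b) = -2 + 16/(1 + 5) = -2 + 16/6 = -2 + 16*(1/6) = -2 + 8/3 = 2/3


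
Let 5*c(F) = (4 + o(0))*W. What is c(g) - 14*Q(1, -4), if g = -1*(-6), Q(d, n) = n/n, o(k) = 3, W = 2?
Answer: -56/5 ≈ -11.200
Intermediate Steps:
Q(d, n) = 1
g = 6
c(F) = 14/5 (c(F) = ((4 + 3)*2)/5 = (7*2)/5 = (⅕)*14 = 14/5)
c(g) - 14*Q(1, -4) = 14/5 - 14*1 = 14/5 - 14 = -56/5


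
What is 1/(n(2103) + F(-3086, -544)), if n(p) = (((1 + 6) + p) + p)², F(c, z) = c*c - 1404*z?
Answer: 1/28036541 ≈ 3.5668e-8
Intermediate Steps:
F(c, z) = c² - 1404*z
n(p) = (7 + 2*p)² (n(p) = ((7 + p) + p)² = (7 + 2*p)²)
1/(n(2103) + F(-3086, -544)) = 1/((7 + 2*2103)² + ((-3086)² - 1404*(-544))) = 1/((7 + 4206)² + (9523396 + 763776)) = 1/(4213² + 10287172) = 1/(17749369 + 10287172) = 1/28036541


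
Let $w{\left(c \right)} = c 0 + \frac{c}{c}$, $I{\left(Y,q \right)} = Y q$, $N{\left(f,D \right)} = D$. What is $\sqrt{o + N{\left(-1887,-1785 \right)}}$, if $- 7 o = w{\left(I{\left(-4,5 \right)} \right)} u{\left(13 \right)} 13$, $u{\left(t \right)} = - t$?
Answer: $\frac{i \sqrt{86282}}{7} \approx 41.963 i$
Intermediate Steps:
$w{\left(c \right)} = 1$ ($w{\left(c \right)} = 0 + 1 = 1$)
$o = \frac{169}{7}$ ($o = - \frac{1 \left(\left(-1\right) 13\right) 13}{7} = - \frac{1 \left(-13\right) 13}{7} = - \frac{\left(-13\right) 13}{7} = \left(- \frac{1}{7}\right) \left(-169\right) = \frac{169}{7} \approx 24.143$)
$\sqrt{o + N{\left(-1887,-1785 \right)}} = \sqrt{\frac{169}{7} - 1785} = \sqrt{- \frac{12326}{7}} = \frac{i \sqrt{86282}}{7}$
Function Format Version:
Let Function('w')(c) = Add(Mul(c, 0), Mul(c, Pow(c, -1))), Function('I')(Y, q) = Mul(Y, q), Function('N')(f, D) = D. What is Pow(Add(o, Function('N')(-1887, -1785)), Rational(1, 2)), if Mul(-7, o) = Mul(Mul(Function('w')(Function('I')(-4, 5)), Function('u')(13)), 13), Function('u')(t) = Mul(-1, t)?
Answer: Mul(Rational(1, 7), I, Pow(86282, Rational(1, 2))) ≈ Mul(41.963, I)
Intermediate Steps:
Function('w')(c) = 1 (Function('w')(c) = Add(0, 1) = 1)
o = Rational(169, 7) (o = Mul(Rational(-1, 7), Mul(Mul(1, Mul(-1, 13)), 13)) = Mul(Rational(-1, 7), Mul(Mul(1, -13), 13)) = Mul(Rational(-1, 7), Mul(-13, 13)) = Mul(Rational(-1, 7), -169) = Rational(169, 7) ≈ 24.143)
Pow(Add(o, Function('N')(-1887, -1785)), Rational(1, 2)) = Pow(Add(Rational(169, 7), -1785), Rational(1, 2)) = Pow(Rational(-12326, 7), Rational(1, 2)) = Mul(Rational(1, 7), I, Pow(86282, Rational(1, 2)))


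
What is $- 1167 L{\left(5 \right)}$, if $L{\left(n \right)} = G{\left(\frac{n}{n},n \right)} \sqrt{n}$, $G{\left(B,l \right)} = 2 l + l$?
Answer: $- 17505 \sqrt{5} \approx -39142.0$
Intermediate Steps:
$G{\left(B,l \right)} = 3 l$
$L{\left(n \right)} = 3 n^{\frac{3}{2}}$ ($L{\left(n \right)} = 3 n \sqrt{n} = 3 n^{\frac{3}{2}}$)
$- 1167 L{\left(5 \right)} = - 1167 \cdot 3 \cdot 5^{\frac{3}{2}} = - 1167 \cdot 3 \cdot 5 \sqrt{5} = - 1167 \cdot 15 \sqrt{5} = - 17505 \sqrt{5}$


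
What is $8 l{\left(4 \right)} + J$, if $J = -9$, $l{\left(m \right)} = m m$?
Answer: $119$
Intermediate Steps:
$l{\left(m \right)} = m^{2}$
$8 l{\left(4 \right)} + J = 8 \cdot 4^{2} - 9 = 8 \cdot 16 - 9 = 128 - 9 = 119$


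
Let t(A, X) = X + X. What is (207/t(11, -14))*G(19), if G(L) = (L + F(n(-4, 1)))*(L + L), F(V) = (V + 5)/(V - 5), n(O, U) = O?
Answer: -37145/7 ≈ -5306.4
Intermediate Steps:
F(V) = (5 + V)/(-5 + V)
t(A, X) = 2*X
G(L) = 2*L*(-1/9 + L) (G(L) = (L + (5 - 4)/(-5 - 4))*(L + L) = (L + 1/(-9))*(2*L) = (L - 1/9*1)*(2*L) = (L - 1/9)*(2*L) = (-1/9 + L)*(2*L) = 2*L*(-1/9 + L))
(207/t(11, -14))*G(19) = (207/((2*(-14))))*((2/9)*19*(-1 + 9*19)) = (207/(-28))*((2/9)*19*(-1 + 171)) = (207*(-1/28))*((2/9)*19*170) = -207/28*6460/9 = -37145/7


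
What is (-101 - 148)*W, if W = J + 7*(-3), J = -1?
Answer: 5478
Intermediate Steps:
W = -22 (W = -1 + 7*(-3) = -1 - 21 = -22)
(-101 - 148)*W = (-101 - 148)*(-22) = -249*(-22) = 5478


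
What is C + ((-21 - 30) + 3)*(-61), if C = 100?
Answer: 3028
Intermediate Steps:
C + ((-21 - 30) + 3)*(-61) = 100 + ((-21 - 30) + 3)*(-61) = 100 + (-51 + 3)*(-61) = 100 - 48*(-61) = 100 + 2928 = 3028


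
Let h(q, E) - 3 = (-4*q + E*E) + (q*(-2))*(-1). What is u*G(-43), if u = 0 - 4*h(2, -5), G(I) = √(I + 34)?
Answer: -288*I ≈ -288.0*I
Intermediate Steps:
h(q, E) = 3 + E² - 2*q (h(q, E) = 3 + ((-4*q + E*E) + (q*(-2))*(-1)) = 3 + ((-4*q + E²) - 2*q*(-1)) = 3 + ((E² - 4*q) + 2*q) = 3 + (E² - 2*q) = 3 + E² - 2*q)
G(I) = √(34 + I)
u = -96 (u = 0 - 4*(3 + (-5)² - 2*2) = 0 - 4*(3 + 25 - 4) = 0 - 4*24 = 0 - 96 = -96)
u*G(-43) = -96*√(34 - 43) = -288*I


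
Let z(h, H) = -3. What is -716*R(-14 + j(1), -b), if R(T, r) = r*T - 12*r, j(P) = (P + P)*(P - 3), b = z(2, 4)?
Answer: 64440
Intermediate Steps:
b = -3
j(P) = 2*P*(-3 + P) (j(P) = (2*P)*(-3 + P) = 2*P*(-3 + P))
R(T, r) = -12*r + T*r (R(T, r) = T*r - 12*r = -12*r + T*r)
-716*R(-14 + j(1), -b) = -716*(-1*(-3))*(-12 + (-14 + 2*1*(-3 + 1))) = -2148*(-12 + (-14 + 2*1*(-2))) = -2148*(-12 + (-14 - 4)) = -2148*(-12 - 18) = -2148*(-30) = -716*(-90) = 64440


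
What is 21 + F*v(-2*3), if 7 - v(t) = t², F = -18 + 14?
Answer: 137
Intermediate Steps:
F = -4
v(t) = 7 - t²
21 + F*v(-2*3) = 21 - 4*(7 - (-2*3)²) = 21 - 4*(7 - 1*(-6)²) = 21 - 4*(7 - 1*36) = 21 - 4*(7 - 36) = 21 - 4*(-29) = 21 + 116 = 137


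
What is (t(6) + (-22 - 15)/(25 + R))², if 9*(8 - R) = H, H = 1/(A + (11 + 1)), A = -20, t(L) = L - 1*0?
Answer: 134513604/5650129 ≈ 23.807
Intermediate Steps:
t(L) = L (t(L) = L + 0 = L)
H = -⅛ (H = 1/(-20 + (11 + 1)) = 1/(-20 + 12) = 1/(-8) = -⅛ ≈ -0.12500)
R = 577/72 (R = 8 - ⅑*(-⅛) = 8 + 1/72 = 577/72 ≈ 8.0139)
(t(6) + (-22 - 15)/(25 + R))² = (6 + (-22 - 15)/(25 + 577/72))² = (6 - 37/2377/72)² = (6 - 37*72/2377)² = (6 - 2664/2377)² = (11598/2377)² = 134513604/5650129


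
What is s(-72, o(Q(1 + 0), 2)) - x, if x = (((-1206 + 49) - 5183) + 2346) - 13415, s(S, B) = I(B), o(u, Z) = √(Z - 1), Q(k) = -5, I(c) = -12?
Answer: 17397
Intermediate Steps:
o(u, Z) = √(-1 + Z)
s(S, B) = -12
x = -17409 (x = ((-1157 - 5183) + 2346) - 13415 = (-6340 + 2346) - 13415 = -3994 - 13415 = -17409)
s(-72, o(Q(1 + 0), 2)) - x = -12 - 1*(-17409) = -12 + 17409 = 17397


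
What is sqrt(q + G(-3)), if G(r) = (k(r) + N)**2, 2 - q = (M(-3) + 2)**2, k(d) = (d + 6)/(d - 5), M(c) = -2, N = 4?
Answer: sqrt(969)/8 ≈ 3.8911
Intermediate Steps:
k(d) = (6 + d)/(-5 + d)
q = 2 (q = 2 - (-2 + 2)**2 = 2 - 1*0**2 = 2 - 1*0 = 2 + 0 = 2)
G(r) = (4 + (6 + r)/(-5 + r))**2 (G(r) = ((6 + r)/(-5 + r) + 4)**2 = (4 + (6 + r)/(-5 + r))**2)
sqrt(q + G(-3)) = sqrt(2 + (-14 + 5*(-3))**2/(-5 - 3)**2) = sqrt(2 + (-14 - 15)**2/(-8)**2) = sqrt(2 + (-29)**2*(1/64)) = sqrt(2 + 841*(1/64)) = sqrt(2 + 841/64) = sqrt(969/64) = sqrt(969)/8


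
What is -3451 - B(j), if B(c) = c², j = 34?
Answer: -4607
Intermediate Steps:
-3451 - B(j) = -3451 - 1*34² = -3451 - 1*1156 = -3451 - 1156 = -4607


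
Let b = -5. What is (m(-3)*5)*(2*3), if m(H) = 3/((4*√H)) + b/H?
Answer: 50 - 15*I*√3/2 ≈ 50.0 - 12.99*I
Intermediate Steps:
m(H) = -5/H + 3/(4*√H) (m(H) = 3/((4*√H)) - 5/H = 3*(1/(4*√H)) - 5/H = 3/(4*√H) - 5/H = -5/H + 3/(4*√H))
(m(-3)*5)*(2*3) = ((-5/(-3) + 3/(4*√(-3)))*5)*(2*3) = ((-5*(-⅓) + 3*(-I*√3/3)/4)*5)*6 = ((5/3 - I*√3/4)*5)*6 = (25/3 - 5*I*√3/4)*6 = 50 - 15*I*√3/2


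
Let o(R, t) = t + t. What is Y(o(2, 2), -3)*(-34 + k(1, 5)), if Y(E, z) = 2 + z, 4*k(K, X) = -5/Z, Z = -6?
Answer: 811/24 ≈ 33.792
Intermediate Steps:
o(R, t) = 2*t
k(K, X) = 5/24 (k(K, X) = (-5/(-6))/4 = (-5*(-1/6))/4 = (1/4)*(5/6) = 5/24)
Y(o(2, 2), -3)*(-34 + k(1, 5)) = (2 - 3)*(-34 + 5/24) = -1*(-811/24) = 811/24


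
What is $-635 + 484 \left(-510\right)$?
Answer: $-247475$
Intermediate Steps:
$-635 + 484 \left(-510\right) = -635 - 246840 = -247475$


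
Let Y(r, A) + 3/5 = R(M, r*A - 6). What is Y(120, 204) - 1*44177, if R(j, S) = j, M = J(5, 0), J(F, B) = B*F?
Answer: -220888/5 ≈ -44178.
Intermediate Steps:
M = 0 (M = 0*5 = 0)
Y(r, A) = -⅗ (Y(r, A) = -⅗ + 0 = -⅗)
Y(120, 204) - 1*44177 = -⅗ - 1*44177 = -⅗ - 44177 = -220888/5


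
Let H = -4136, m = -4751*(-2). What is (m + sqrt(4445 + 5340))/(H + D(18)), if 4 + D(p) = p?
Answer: -4751/2061 - sqrt(9785)/4122 ≈ -2.3292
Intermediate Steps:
m = 9502
D(p) = -4 + p
(m + sqrt(4445 + 5340))/(H + D(18)) = (9502 + sqrt(4445 + 5340))/(-4136 + (-4 + 18)) = (9502 + sqrt(9785))/(-4136 + 14) = (9502 + sqrt(9785))/(-4122) = (9502 + sqrt(9785))*(-1/4122) = -4751/2061 - sqrt(9785)/4122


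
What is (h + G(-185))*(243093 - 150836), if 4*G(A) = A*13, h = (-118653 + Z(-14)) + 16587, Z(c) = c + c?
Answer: -37897422717/4 ≈ -9.4744e+9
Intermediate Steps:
Z(c) = 2*c
h = -102094 (h = (-118653 + 2*(-14)) + 16587 = (-118653 - 28) + 16587 = -118681 + 16587 = -102094)
G(A) = 13*A/4 (G(A) = (A*13)/4 = (13*A)/4 = 13*A/4)
(h + G(-185))*(243093 - 150836) = (-102094 + (13/4)*(-185))*(243093 - 150836) = (-102094 - 2405/4)*92257 = -410781/4*92257 = -37897422717/4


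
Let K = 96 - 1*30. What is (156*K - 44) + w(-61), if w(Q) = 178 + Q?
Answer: 10369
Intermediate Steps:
K = 66 (K = 96 - 30 = 66)
(156*K - 44) + w(-61) = (156*66 - 44) + (178 - 61) = (10296 - 44) + 117 = 10252 + 117 = 10369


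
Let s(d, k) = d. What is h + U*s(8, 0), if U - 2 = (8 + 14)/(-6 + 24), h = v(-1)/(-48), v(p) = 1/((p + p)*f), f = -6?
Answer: 4949/192 ≈ 25.776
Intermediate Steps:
v(p) = -1/(12*p) (v(p) = 1/((p + p)*(-6)) = -⅙/(2*p) = (1/(2*p))*(-⅙) = -1/(12*p))
h = -1/576 (h = -1/12/(-1)/(-48) = -1/12*(-1)*(-1/48) = (1/12)*(-1/48) = -1/576 ≈ -0.0017361)
U = 29/9 (U = 2 + (8 + 14)/(-6 + 24) = 2 + 22/18 = 2 + 22*(1/18) = 2 + 11/9 = 29/9 ≈ 3.2222)
h + U*s(8, 0) = -1/576 + (29/9)*8 = -1/576 + 232/9 = 4949/192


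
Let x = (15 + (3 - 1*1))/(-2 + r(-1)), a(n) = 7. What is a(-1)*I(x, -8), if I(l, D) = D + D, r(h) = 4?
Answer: -112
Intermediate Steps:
x = 17/2 (x = (15 + (3 - 1*1))/(-2 + 4) = (15 + (3 - 1))/2 = (15 + 2)*(½) = 17*(½) = 17/2 ≈ 8.5000)
I(l, D) = 2*D
a(-1)*I(x, -8) = 7*(2*(-8)) = 7*(-16) = -112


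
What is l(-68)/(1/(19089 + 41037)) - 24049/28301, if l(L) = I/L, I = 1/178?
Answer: -996357511/171277652 ≈ -5.8172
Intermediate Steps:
I = 1/178 ≈ 0.0056180
l(L) = 1/(178*L)
l(-68)/(1/(19089 + 41037)) - 24049/28301 = ((1/178)/(-68))/(1/(19089 + 41037)) - 24049/28301 = ((1/178)*(-1/68))/(1/60126) - 24049*1/28301 = -1/(12104*1/60126) - 24049/28301 = -1/12104*60126 - 24049/28301 = -30063/6052 - 24049/28301 = -996357511/171277652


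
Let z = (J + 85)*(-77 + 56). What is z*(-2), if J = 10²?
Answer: 7770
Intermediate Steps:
J = 100
z = -3885 (z = (100 + 85)*(-77 + 56) = 185*(-21) = -3885)
z*(-2) = -3885*(-2) = 7770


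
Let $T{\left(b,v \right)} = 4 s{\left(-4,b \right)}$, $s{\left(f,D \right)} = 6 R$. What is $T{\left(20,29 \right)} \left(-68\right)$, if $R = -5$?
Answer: $8160$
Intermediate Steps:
$s{\left(f,D \right)} = -30$ ($s{\left(f,D \right)} = 6 \left(-5\right) = -30$)
$T{\left(b,v \right)} = -120$ ($T{\left(b,v \right)} = 4 \left(-30\right) = -120$)
$T{\left(20,29 \right)} \left(-68\right) = \left(-120\right) \left(-68\right) = 8160$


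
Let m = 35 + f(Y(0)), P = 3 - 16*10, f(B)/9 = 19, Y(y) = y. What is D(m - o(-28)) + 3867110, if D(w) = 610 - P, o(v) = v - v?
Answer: 3867877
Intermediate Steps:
f(B) = 171 (f(B) = 9*19 = 171)
o(v) = 0
P = -157 (P = 3 - 160 = -157)
m = 206 (m = 35 + 171 = 206)
D(w) = 767 (D(w) = 610 - 1*(-157) = 610 + 157 = 767)
D(m - o(-28)) + 3867110 = 767 + 3867110 = 3867877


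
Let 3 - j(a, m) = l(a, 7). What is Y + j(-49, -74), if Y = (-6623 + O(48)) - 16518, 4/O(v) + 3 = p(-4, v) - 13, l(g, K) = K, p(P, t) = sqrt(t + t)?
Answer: -115727/5 - sqrt(6)/10 ≈ -23146.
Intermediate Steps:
p(P, t) = sqrt(2)*sqrt(t) (p(P, t) = sqrt(2*t) = sqrt(2)*sqrt(t))
j(a, m) = -4 (j(a, m) = 3 - 1*7 = 3 - 7 = -4)
O(v) = 4/(-16 + sqrt(2)*sqrt(v)) (O(v) = 4/(-3 + (sqrt(2)*sqrt(v) - 13)) = 4/(-3 + (-13 + sqrt(2)*sqrt(v))) = 4/(-16 + sqrt(2)*sqrt(v)))
Y = -23141 + 4/(-16 + 4*sqrt(6)) (Y = (-6623 + 4/(-16 + sqrt(2)*sqrt(48))) - 16518 = (-6623 + 4/(-16 + sqrt(2)*(4*sqrt(3)))) - 16518 = (-6623 + 4/(-16 + 4*sqrt(6))) - 16518 = -23141 + 4/(-16 + 4*sqrt(6)) ≈ -23142.)
Y + j(-49, -74) = (-115707/5 - sqrt(6)/10) - 4 = -115727/5 - sqrt(6)/10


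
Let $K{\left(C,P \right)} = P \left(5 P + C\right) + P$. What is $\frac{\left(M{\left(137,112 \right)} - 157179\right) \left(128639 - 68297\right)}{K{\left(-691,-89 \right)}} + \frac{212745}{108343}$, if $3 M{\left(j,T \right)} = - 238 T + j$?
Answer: $- \frac{12194917687433}{122969305} \approx -99170.0$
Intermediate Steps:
$M{\left(j,T \right)} = - \frac{238 T}{3} + \frac{j}{3}$ ($M{\left(j,T \right)} = \frac{- 238 T + j}{3} = \frac{j - 238 T}{3} = - \frac{238 T}{3} + \frac{j}{3}$)
$K{\left(C,P \right)} = P + P \left(C + 5 P\right)$ ($K{\left(C,P \right)} = P \left(C + 5 P\right) + P = P + P \left(C + 5 P\right)$)
$\frac{\left(M{\left(137,112 \right)} - 157179\right) \left(128639 - 68297\right)}{K{\left(-691,-89 \right)}} + \frac{212745}{108343} = \frac{\left(\left(\left(- \frac{238}{3}\right) 112 + \frac{1}{3} \cdot 137\right) - 157179\right) \left(128639 - 68297\right)}{\left(-89\right) \left(1 - 691 + 5 \left(-89\right)\right)} + \frac{212745}{108343} = \frac{\left(\left(- \frac{26656}{3} + \frac{137}{3}\right) - 157179\right) 60342}{\left(-89\right) \left(1 - 691 - 445\right)} + 212745 \cdot \frac{1}{108343} = \frac{\left(- \frac{26519}{3} - 157179\right) 60342}{\left(-89\right) \left(-1135\right)} + \frac{212745}{108343} = \frac{\left(- \frac{498056}{3}\right) 60342}{101015} + \frac{212745}{108343} = \left(-10017898384\right) \frac{1}{101015} + \frac{212745}{108343} = - \frac{112560656}{1135} + \frac{212745}{108343} = - \frac{12194917687433}{122969305}$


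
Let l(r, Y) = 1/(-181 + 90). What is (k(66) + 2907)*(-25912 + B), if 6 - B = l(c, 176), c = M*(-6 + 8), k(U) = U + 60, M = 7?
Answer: -7150130685/91 ≈ -7.8573e+7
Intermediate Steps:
k(U) = 60 + U
c = 14 (c = 7*(-6 + 8) = 7*2 = 14)
l(r, Y) = -1/91 (l(r, Y) = 1/(-91) = -1/91)
B = 547/91 (B = 6 - 1*(-1/91) = 6 + 1/91 = 547/91 ≈ 6.0110)
(k(66) + 2907)*(-25912 + B) = ((60 + 66) + 2907)*(-25912 + 547/91) = (126 + 2907)*(-2357445/91) = 3033*(-2357445/91) = -7150130685/91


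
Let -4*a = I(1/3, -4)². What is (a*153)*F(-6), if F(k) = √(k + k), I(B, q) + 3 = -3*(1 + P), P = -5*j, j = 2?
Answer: -44064*I*√3 ≈ -76321.0*I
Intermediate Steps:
P = -10 (P = -5*2 = -10)
I(B, q) = 24 (I(B, q) = -3 - 3*(1 - 10) = -3 - 3*(-9) = -3 + 27 = 24)
a = -144 (a = -¼*24² = -¼*576 = -144)
F(k) = √2*√k (F(k) = √(2*k) = √2*√k)
(a*153)*F(-6) = (-144*153)*(√2*√(-6)) = -22032*√2*I*√6 = -44064*I*√3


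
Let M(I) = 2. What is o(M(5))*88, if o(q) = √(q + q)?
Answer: 176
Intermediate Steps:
o(q) = √2*√q (o(q) = √(2*q) = √2*√q)
o(M(5))*88 = (√2*√2)*88 = 2*88 = 176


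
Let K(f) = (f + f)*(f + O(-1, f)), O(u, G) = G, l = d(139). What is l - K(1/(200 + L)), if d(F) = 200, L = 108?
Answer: 4743199/23716 ≈ 200.00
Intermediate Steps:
l = 200
K(f) = 4*f² (K(f) = (f + f)*(f + f) = (2*f)*(2*f) = 4*f²)
l - K(1/(200 + L)) = 200 - 4*(1/(200 + 108))² = 200 - 4*(1/308)² = 200 - 4/94864 = 200 - 1*1/23716 = 200 - 1/23716 = 4743199/23716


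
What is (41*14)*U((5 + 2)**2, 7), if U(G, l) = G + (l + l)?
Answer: 36162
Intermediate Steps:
U(G, l) = G + 2*l
(41*14)*U((5 + 2)**2, 7) = (41*14)*((5 + 2)**2 + 2*7) = 574*(7**2 + 14) = 574*(49 + 14) = 574*63 = 36162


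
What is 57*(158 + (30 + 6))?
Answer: 11058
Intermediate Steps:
57*(158 + (30 + 6)) = 57*(158 + 36) = 57*194 = 11058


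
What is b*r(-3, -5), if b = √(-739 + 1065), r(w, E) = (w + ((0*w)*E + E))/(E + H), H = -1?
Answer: 4*√326/3 ≈ 24.074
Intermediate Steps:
r(w, E) = (E + w)/(-1 + E) (r(w, E) = (w + ((0*w)*E + E))/(E - 1) = (w + (0*E + E))/(-1 + E) = (w + (0 + E))/(-1 + E) = (w + E)/(-1 + E) = (E + w)/(-1 + E))
b = √326 ≈ 18.055
b*r(-3, -5) = √326*((-5 - 3)/(-1 - 5)) = √326*(-8/(-6)) = √326*(-⅙*(-8)) = √326*(4/3) = 4*√326/3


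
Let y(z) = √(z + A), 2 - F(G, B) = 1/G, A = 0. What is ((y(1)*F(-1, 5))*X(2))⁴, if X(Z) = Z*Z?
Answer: 20736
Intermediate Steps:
F(G, B) = 2 - 1/G
y(z) = √z (y(z) = √(z + 0) = √z)
X(Z) = Z²
((y(1)*F(-1, 5))*X(2))⁴ = ((√1*(2 - 1/(-1)))*2²)⁴ = ((1*(2 - 1*(-1)))*4)⁴ = ((1*(2 + 1))*4)⁴ = ((1*3)*4)⁴ = (3*4)⁴ = 12⁴ = 20736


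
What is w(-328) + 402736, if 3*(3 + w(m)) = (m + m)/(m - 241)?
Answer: 687465887/1707 ≈ 4.0273e+5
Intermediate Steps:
w(m) = -3 + 2*m/(3*(-241 + m)) (w(m) = -3 + ((m + m)/(m - 241))/3 = -3 + ((2*m)/(-241 + m))/3 = -3 + (2*m/(-241 + m))/3 = -3 + 2*m/(3*(-241 + m)))
w(-328) + 402736 = (2169 - 7*(-328))/(3*(-241 - 328)) + 402736 = (⅓)*(2169 + 2296)/(-569) + 402736 = (⅓)*(-1/569)*4465 + 402736 = -4465/1707 + 402736 = 687465887/1707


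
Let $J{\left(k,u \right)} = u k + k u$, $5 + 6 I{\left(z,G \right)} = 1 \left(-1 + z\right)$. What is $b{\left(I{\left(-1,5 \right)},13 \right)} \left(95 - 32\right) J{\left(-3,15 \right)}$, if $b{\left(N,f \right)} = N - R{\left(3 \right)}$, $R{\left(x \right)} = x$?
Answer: $23625$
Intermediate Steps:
$I{\left(z,G \right)} = -1 + \frac{z}{6}$ ($I{\left(z,G \right)} = - \frac{5}{6} + \frac{1 \left(-1 + z\right)}{6} = - \frac{5}{6} + \frac{-1 + z}{6} = - \frac{5}{6} + \left(- \frac{1}{6} + \frac{z}{6}\right) = -1 + \frac{z}{6}$)
$b{\left(N,f \right)} = -3 + N$ ($b{\left(N,f \right)} = N - 3 = -3 + N$)
$J{\left(k,u \right)} = 2 k u$ ($J{\left(k,u \right)} = k u + k u = 2 k u$)
$b{\left(I{\left(-1,5 \right)},13 \right)} \left(95 - 32\right) J{\left(-3,15 \right)} = \left(-3 + \left(-1 + \frac{1}{6} \left(-1\right)\right)\right) \left(95 - 32\right) 2 \left(-3\right) 15 = \left(-3 - \frac{7}{6}\right) \left(95 - 32\right) \left(-90\right) = \left(-3 - \frac{7}{6}\right) 63 \left(-90\right) = \left(- \frac{25}{6}\right) 63 \left(-90\right) = \left(- \frac{525}{2}\right) \left(-90\right) = 23625$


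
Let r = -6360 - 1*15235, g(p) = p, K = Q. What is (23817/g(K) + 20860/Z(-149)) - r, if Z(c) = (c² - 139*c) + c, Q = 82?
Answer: 1794647/82 ≈ 21886.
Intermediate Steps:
K = 82
Z(c) = c² - 138*c
r = -21595 (r = -6360 - 15235 = -21595)
(23817/g(K) + 20860/Z(-149)) - r = (23817/82 + 20860/((-149*(-138 - 149)))) - 1*(-21595) = (23817*(1/82) + 20860/((-149*(-287)))) + 21595 = (23817/82 + 20860/42763) + 21595 = (23817/82 + 20860*(1/42763)) + 21595 = (23817/82 + 20/41) + 21595 = 23857/82 + 21595 = 1794647/82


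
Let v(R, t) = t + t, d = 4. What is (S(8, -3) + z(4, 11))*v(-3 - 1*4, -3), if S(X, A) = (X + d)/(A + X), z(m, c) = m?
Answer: -192/5 ≈ -38.400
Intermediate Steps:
S(X, A) = (4 + X)/(A + X) (S(X, A) = (X + 4)/(A + X) = (4 + X)/(A + X))
v(R, t) = 2*t
(S(8, -3) + z(4, 11))*v(-3 - 1*4, -3) = ((4 + 8)/(-3 + 8) + 4)*(2*(-3)) = (12/5 + 4)*(-6) = (32/5)*(-6) = -192/5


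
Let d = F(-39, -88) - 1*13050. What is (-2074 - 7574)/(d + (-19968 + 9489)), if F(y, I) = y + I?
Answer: 1206/2957 ≈ 0.40785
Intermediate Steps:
F(y, I) = I + y
d = -13177 (d = (-88 - 39) - 1*13050 = -127 - 13050 = -13177)
(-2074 - 7574)/(d + (-19968 + 9489)) = (-2074 - 7574)/(-13177 + (-19968 + 9489)) = -9648/(-13177 - 10479) = -9648/(-23656) = -9648*(-1/23656) = 1206/2957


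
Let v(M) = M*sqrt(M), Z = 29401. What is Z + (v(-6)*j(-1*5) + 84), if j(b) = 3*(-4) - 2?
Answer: 29485 + 84*I*sqrt(6) ≈ 29485.0 + 205.76*I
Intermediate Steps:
v(M) = M**(3/2)
j(b) = -14 (j(b) = -12 - 2 = -14)
Z + (v(-6)*j(-1*5) + 84) = 29401 + ((-6)**(3/2)*(-14) + 84) = 29401 + (-6*I*sqrt(6)*(-14) + 84) = 29401 + (84*I*sqrt(6) + 84) = 29401 + (84 + 84*I*sqrt(6)) = 29485 + 84*I*sqrt(6)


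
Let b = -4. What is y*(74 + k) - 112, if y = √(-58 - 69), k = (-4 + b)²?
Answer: -112 + 138*I*√127 ≈ -112.0 + 1555.2*I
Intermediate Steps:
k = 64 (k = (-4 - 4)² = (-8)² = 64)
y = I*√127 (y = √(-127) = I*√127 ≈ 11.269*I)
y*(74 + k) - 112 = (I*√127)*(74 + 64) - 112 = (I*√127)*138 - 112 = 138*I*√127 - 112 = -112 + 138*I*√127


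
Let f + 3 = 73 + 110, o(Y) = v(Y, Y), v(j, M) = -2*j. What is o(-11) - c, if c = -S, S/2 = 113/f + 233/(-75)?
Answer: 7669/450 ≈ 17.042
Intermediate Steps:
o(Y) = -2*Y
f = 180 (f = -3 + (73 + 110) = -3 + 183 = 180)
S = -2231/450 (S = 2*(113/180 + 233/(-75)) = 2*(113*(1/180) + 233*(-1/75)) = 2*(113/180 - 233/75) = 2*(-2231/900) = -2231/450 ≈ -4.9578)
c = 2231/450 (c = -1*(-2231/450) = 2231/450 ≈ 4.9578)
o(-11) - c = -2*(-11) - 1*2231/450 = 22 - 2231/450 = 7669/450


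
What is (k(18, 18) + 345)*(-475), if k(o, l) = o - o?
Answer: -163875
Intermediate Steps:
k(o, l) = 0
(k(18, 18) + 345)*(-475) = (0 + 345)*(-475) = 345*(-475) = -163875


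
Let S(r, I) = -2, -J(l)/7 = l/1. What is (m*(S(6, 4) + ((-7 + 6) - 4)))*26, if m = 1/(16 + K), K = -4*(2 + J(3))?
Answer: -91/46 ≈ -1.9783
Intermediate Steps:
J(l) = -7*l (J(l) = -7*l/1 = -7*l)
K = 76 (K = -4*(2 - 7*3) = -4*(2 - 21) = -4*(-19) = 76)
m = 1/92 (m = 1/(16 + 76) = 1/92 ≈ 0.010870)
(m*(S(6, 4) + ((-7 + 6) - 4)))*26 = ((-2 + ((-7 + 6) - 4))/92)*26 = ((-2 + (-1 - 4))/92)*26 = ((-2 - 5)/92)*26 = ((1/92)*(-7))*26 = -7/92*26 = -91/46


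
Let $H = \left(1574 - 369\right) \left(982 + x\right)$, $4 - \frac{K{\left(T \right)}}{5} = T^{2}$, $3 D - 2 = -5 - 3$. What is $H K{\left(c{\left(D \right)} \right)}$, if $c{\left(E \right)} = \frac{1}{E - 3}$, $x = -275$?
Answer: $16868313$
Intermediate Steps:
$D = -2$ ($D = \frac{2}{3} + \frac{-5 - 3}{3} = \frac{2}{3} + \frac{1}{3} \left(-8\right) = \frac{2}{3} - \frac{8}{3} = -2$)
$c{\left(E \right)} = \frac{1}{-3 + E}$
$K{\left(T \right)} = 20 - 5 T^{2}$
$H = 851935$ ($H = \left(1574 - 369\right) \left(982 - 275\right) = 1205 \cdot 707 = 851935$)
$H K{\left(c{\left(D \right)} \right)} = 851935 \left(20 - 5 \left(\frac{1}{-3 - 2}\right)^{2}\right) = 851935 \left(20 - 5 \left(\frac{1}{-5}\right)^{2}\right) = 851935 \left(20 - 5 \left(- \frac{1}{5}\right)^{2}\right) = 851935 \left(20 - \frac{1}{5}\right) = 851935 \cdot \frac{99}{5} = 16868313$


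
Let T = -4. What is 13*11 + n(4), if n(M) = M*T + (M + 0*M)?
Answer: 131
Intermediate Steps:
n(M) = -3*M (n(M) = M*(-4) + (M + 0*M) = -4*M + (M + 0) = -4*M + M = -3*M)
13*11 + n(4) = 13*11 - 3*4 = 143 - 12 = 131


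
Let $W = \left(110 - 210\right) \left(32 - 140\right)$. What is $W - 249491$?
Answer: $-238691$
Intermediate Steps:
$W = 10800$ ($W = - 100 \left(32 - 140\right) = \left(-100\right) \left(-108\right) = 10800$)
$W - 249491 = 10800 - 249491 = -238691$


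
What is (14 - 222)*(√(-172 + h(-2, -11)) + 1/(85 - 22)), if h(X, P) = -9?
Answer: -208/63 - 208*I*√181 ≈ -3.3016 - 2798.4*I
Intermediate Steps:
(14 - 222)*(√(-172 + h(-2, -11)) + 1/(85 - 22)) = (14 - 222)*(√(-172 - 9) + 1/(85 - 22)) = -208*(√(-181) + 1/63) = -208*(I*√181 + 1/63) = -208*(1/63 + I*√181) = -208/63 - 208*I*√181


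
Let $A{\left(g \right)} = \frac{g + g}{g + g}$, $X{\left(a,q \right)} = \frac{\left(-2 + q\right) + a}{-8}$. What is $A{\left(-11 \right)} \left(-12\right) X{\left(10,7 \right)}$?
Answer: $\frac{45}{2} \approx 22.5$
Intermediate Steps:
$X{\left(a,q \right)} = \frac{1}{4} - \frac{a}{8} - \frac{q}{8}$ ($X{\left(a,q \right)} = \left(-2 + a + q\right) \left(- \frac{1}{8}\right) = \frac{1}{4} - \frac{a}{8} - \frac{q}{8}$)
$A{\left(g \right)} = 1$ ($A{\left(g \right)} = \frac{2 g}{2 g} = 2 g \frac{1}{2 g} = 1$)
$A{\left(-11 \right)} \left(-12\right) X{\left(10,7 \right)} = 1 \left(-12\right) \left(\frac{1}{4} - \frac{5}{4} - \frac{7}{8}\right) = - 12 \left(\frac{1}{4} - \frac{5}{4} - \frac{7}{8}\right) = \left(-12\right) \left(- \frac{15}{8}\right) = \frac{45}{2}$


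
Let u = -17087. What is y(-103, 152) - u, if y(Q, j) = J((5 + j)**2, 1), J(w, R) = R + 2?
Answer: 17090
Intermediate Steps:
J(w, R) = 2 + R
y(Q, j) = 3 (y(Q, j) = 2 + 1 = 3)
y(-103, 152) - u = 3 - 1*(-17087) = 3 + 17087 = 17090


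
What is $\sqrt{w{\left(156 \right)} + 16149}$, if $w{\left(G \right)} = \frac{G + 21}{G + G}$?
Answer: $\frac{\sqrt{43668430}}{52} \approx 127.08$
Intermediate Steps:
$w{\left(G \right)} = \frac{21 + G}{2 G}$
$\sqrt{w{\left(156 \right)} + 16149} = \sqrt{\frac{21 + 156}{2 \cdot 156} + 16149} = \sqrt{\frac{1}{2} \cdot \frac{1}{156} \cdot 177 + 16149} = \sqrt{\frac{59}{104} + 16149} = \sqrt{\frac{1679555}{104}} = \frac{\sqrt{43668430}}{52}$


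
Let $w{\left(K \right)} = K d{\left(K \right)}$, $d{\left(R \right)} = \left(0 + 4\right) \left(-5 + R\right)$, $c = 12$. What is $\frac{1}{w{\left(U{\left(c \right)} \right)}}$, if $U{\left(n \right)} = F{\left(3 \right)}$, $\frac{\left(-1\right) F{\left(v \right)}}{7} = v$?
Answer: $\frac{1}{2184} \approx 0.00045788$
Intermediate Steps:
$F{\left(v \right)} = - 7 v$
$U{\left(n \right)} = -21$ ($U{\left(n \right)} = \left(-7\right) 3 = -21$)
$d{\left(R \right)} = -20 + 4 R$ ($d{\left(R \right)} = 4 \left(-5 + R\right) = -20 + 4 R$)
$w{\left(K \right)} = K \left(-20 + 4 K\right)$
$\frac{1}{w{\left(U{\left(c \right)} \right)}} = \frac{1}{4 \left(-21\right) \left(-5 - 21\right)} = \frac{1}{4 \left(-21\right) \left(-26\right)} = \frac{1}{2184}$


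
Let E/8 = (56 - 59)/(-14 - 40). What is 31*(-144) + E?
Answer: -40172/9 ≈ -4463.6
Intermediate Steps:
E = 4/9 (E = 8*((56 - 59)/(-14 - 40)) = 8*(-3/(-54)) = 8*(-3*(-1/54)) = 8*(1/18) = 4/9 ≈ 0.44444)
31*(-144) + E = 31*(-144) + 4/9 = -4464 + 4/9 = -40172/9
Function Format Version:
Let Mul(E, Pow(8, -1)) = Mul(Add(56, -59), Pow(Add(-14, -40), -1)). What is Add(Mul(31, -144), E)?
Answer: Rational(-40172, 9) ≈ -4463.6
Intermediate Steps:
E = Rational(4, 9) (E = Mul(8, Mul(Add(56, -59), Pow(Add(-14, -40), -1))) = Mul(8, Mul(-3, Pow(-54, -1))) = Mul(8, Mul(-3, Rational(-1, 54))) = Mul(8, Rational(1, 18)) = Rational(4, 9) ≈ 0.44444)
Add(Mul(31, -144), E) = Add(Mul(31, -144), Rational(4, 9)) = Add(-4464, Rational(4, 9)) = Rational(-40172, 9)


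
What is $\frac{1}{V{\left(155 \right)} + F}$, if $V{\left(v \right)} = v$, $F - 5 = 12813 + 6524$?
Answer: $\frac{1}{19497} \approx 5.129 \cdot 10^{-5}$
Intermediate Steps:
$F = 19342$ ($F = 5 + \left(12813 + 6524\right) = 5 + 19337 = 19342$)
$\frac{1}{V{\left(155 \right)} + F} = \frac{1}{155 + 19342} = \frac{1}{19497}$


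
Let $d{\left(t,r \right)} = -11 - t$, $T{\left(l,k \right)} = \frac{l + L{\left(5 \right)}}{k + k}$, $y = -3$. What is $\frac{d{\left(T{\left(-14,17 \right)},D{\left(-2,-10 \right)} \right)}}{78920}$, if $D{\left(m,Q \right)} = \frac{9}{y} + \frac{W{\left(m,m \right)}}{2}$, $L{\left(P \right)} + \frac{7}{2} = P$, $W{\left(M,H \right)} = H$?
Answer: $- \frac{723}{5366560} \approx -0.00013472$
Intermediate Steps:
$L{\left(P \right)} = - \frac{7}{2} + P$
$T{\left(l,k \right)} = \frac{\frac{3}{2} + l}{2 k}$ ($T{\left(l,k \right)} = \frac{l + \left(- \frac{7}{2} + 5\right)}{k + k} = \frac{l + \frac{3}{2}}{2 k} = \left(\frac{3}{2} + l\right) \frac{1}{2 k} = \frac{\frac{3}{2} + l}{2 k}$)
$D{\left(m,Q \right)} = -3 + \frac{m}{2}$ ($D{\left(m,Q \right)} = \frac{9}{-3} + \frac{m}{2} = 9 \left(- \frac{1}{3}\right) + m \frac{1}{2} = -3 + \frac{m}{2}$)
$\frac{d{\left(T{\left(-14,17 \right)},D{\left(-2,-10 \right)} \right)}}{78920} = \frac{-11 - \frac{3 + 2 \left(-14\right)}{4 \cdot 17}}{78920} = \left(-11 - \frac{1}{4} \cdot \frac{1}{17} \left(3 - 28\right)\right) \frac{1}{78920} = \left(-11 - \frac{1}{4} \cdot \frac{1}{17} \left(-25\right)\right) \frac{1}{78920} = \left(-11 - - \frac{25}{68}\right) \frac{1}{78920} = \left(-11 + \frac{25}{68}\right) \frac{1}{78920} = \left(- \frac{723}{68}\right) \frac{1}{78920} = - \frac{723}{5366560}$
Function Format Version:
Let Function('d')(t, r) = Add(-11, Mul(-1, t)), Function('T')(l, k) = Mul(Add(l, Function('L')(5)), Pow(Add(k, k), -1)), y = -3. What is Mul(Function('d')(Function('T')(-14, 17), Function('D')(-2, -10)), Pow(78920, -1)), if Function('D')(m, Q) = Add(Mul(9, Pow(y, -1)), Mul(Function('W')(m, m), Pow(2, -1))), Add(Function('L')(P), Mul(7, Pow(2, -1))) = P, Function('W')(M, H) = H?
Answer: Rational(-723, 5366560) ≈ -0.00013472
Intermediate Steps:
Function('L')(P) = Add(Rational(-7, 2), P)
Function('T')(l, k) = Mul(Rational(1, 2), Pow(k, -1), Add(Rational(3, 2), l)) (Function('T')(l, k) = Mul(Add(l, Add(Rational(-7, 2), 5)), Pow(Add(k, k), -1)) = Mul(Add(l, Rational(3, 2)), Pow(Mul(2, k), -1)) = Mul(Add(Rational(3, 2), l), Mul(Rational(1, 2), Pow(k, -1))) = Mul(Rational(1, 2), Pow(k, -1), Add(Rational(3, 2), l)))
Function('D')(m, Q) = Add(-3, Mul(Rational(1, 2), m)) (Function('D')(m, Q) = Add(Mul(9, Pow(-3, -1)), Mul(m, Pow(2, -1))) = Add(Mul(9, Rational(-1, 3)), Mul(m, Rational(1, 2))) = Add(-3, Mul(Rational(1, 2), m)))
Mul(Function('d')(Function('T')(-14, 17), Function('D')(-2, -10)), Pow(78920, -1)) = Mul(Add(-11, Mul(-1, Mul(Rational(1, 4), Pow(17, -1), Add(3, Mul(2, -14))))), Pow(78920, -1)) = Mul(Add(-11, Mul(-1, Mul(Rational(1, 4), Rational(1, 17), Add(3, -28)))), Rational(1, 78920)) = Mul(Add(-11, Mul(-1, Mul(Rational(1, 4), Rational(1, 17), -25))), Rational(1, 78920)) = Mul(Add(-11, Mul(-1, Rational(-25, 68))), Rational(1, 78920)) = Mul(Add(-11, Rational(25, 68)), Rational(1, 78920)) = Mul(Rational(-723, 68), Rational(1, 78920)) = Rational(-723, 5366560)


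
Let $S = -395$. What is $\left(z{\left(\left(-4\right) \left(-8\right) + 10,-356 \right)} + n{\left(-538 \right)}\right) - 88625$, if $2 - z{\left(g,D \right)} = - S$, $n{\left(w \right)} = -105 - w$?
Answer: $-88585$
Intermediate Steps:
$z{\left(g,D \right)} = -393$ ($z{\left(g,D \right)} = 2 - \left(-1\right) \left(-395\right) = 2 - 395 = -393$)
$\left(z{\left(\left(-4\right) \left(-8\right) + 10,-356 \right)} + n{\left(-538 \right)}\right) - 88625 = \left(-393 - -433\right) - 88625 = \left(-393 + \left(-105 + 538\right)\right) - 88625 = \left(-393 + 433\right) - 88625 = 40 - 88625 = -88585$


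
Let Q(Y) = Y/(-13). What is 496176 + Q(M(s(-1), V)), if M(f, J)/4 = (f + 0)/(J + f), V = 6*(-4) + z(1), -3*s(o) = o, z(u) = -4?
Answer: 535373908/1079 ≈ 4.9618e+5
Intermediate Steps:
s(o) = -o/3
V = -28 (V = 6*(-4) - 4 = -24 - 4 = -28)
M(f, J) = 4*f/(J + f) (M(f, J) = 4*((f + 0)/(J + f)) = 4*(f/(J + f)) = 4*f/(J + f))
Q(Y) = -Y/13 (Q(Y) = Y*(-1/13) = -Y/13)
496176 + Q(M(s(-1), V)) = 496176 - 4*(-1/3*(-1))/(13*(-28 - 1/3*(-1))) = 496176 - 4/(13*3*(-28 + 1/3)) = 496176 - 4/(13*3*(-83/3)) = 496176 - 4*(-3)/(13*3*83) = 496176 - 1/13*(-4/83) = 496176 + 4/1079 = 535373908/1079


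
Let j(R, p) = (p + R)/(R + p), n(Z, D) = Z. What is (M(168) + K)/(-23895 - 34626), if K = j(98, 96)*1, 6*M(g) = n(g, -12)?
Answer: -29/58521 ≈ -0.00049555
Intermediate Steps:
M(g) = g/6
j(R, p) = 1 (j(R, p) = (R + p)/(R + p) = 1)
K = 1 (K = 1*1 = 1)
(M(168) + K)/(-23895 - 34626) = ((1/6)*168 + 1)/(-23895 - 34626) = (28 + 1)/(-58521) = 29*(-1/58521) = -29/58521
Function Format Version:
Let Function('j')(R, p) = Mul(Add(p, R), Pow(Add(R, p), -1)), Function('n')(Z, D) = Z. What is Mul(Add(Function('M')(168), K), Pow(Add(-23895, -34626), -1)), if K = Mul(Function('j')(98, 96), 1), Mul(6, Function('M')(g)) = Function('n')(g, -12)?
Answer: Rational(-29, 58521) ≈ -0.00049555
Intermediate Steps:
Function('M')(g) = Mul(Rational(1, 6), g)
Function('j')(R, p) = 1 (Function('j')(R, p) = Mul(Add(R, p), Pow(Add(R, p), -1)) = 1)
K = 1 (K = Mul(1, 1) = 1)
Mul(Add(Function('M')(168), K), Pow(Add(-23895, -34626), -1)) = Mul(Add(Mul(Rational(1, 6), 168), 1), Pow(Add(-23895, -34626), -1)) = Mul(Add(28, 1), Pow(-58521, -1)) = Mul(29, Rational(-1, 58521)) = Rational(-29, 58521)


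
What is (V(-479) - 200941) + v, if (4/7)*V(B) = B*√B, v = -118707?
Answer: -319648 - 3353*I*√479/4 ≈ -3.1965e+5 - 18346.0*I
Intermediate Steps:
V(B) = 7*B^(3/2)/4 (V(B) = 7*(B*√B)/4 = 7*B^(3/2)/4)
(V(-479) - 200941) + v = (7*(-479)^(3/2)/4 - 200941) - 118707 = (7*(-479*I*√479)/4 - 200941) - 118707 = (-3353*I*√479/4 - 200941) - 118707 = (-200941 - 3353*I*√479/4) - 118707 = -319648 - 3353*I*√479/4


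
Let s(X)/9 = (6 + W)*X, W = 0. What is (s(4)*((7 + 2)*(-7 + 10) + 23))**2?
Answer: 116640000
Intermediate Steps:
s(X) = 54*X (s(X) = 9*((6 + 0)*X) = 9*(6*X) = 54*X)
(s(4)*((7 + 2)*(-7 + 10) + 23))**2 = ((54*4)*((7 + 2)*(-7 + 10) + 23))**2 = (216*(9*3 + 23))**2 = (216*(27 + 23))**2 = (216*50)**2 = 10800**2 = 116640000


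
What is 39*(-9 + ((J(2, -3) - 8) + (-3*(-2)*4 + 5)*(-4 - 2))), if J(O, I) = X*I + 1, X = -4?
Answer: -6942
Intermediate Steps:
J(O, I) = 1 - 4*I (J(O, I) = -4*I + 1 = 1 - 4*I)
39*(-9 + ((J(2, -3) - 8) + (-3*(-2)*4 + 5)*(-4 - 2))) = 39*(-9 + (((1 - 4*(-3)) - 8) + (-3*(-2)*4 + 5)*(-4 - 2))) = 39*(-9 + (((1 + 12) - 8) + (6*4 + 5)*(-6))) = 39*(-9 + ((13 - 8) + (24 + 5)*(-6))) = 39*(-9 + (5 + 29*(-6))) = 39*(-9 + (5 - 174)) = 39*(-9 - 169) = 39*(-178) = -6942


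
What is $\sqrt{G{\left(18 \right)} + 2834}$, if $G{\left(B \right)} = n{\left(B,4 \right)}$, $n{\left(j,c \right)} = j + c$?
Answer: $2 \sqrt{714} \approx 53.442$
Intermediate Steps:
$n{\left(j,c \right)} = c + j$
$G{\left(B \right)} = 4 + B$
$\sqrt{G{\left(18 \right)} + 2834} = \sqrt{\left(4 + 18\right) + 2834} = \sqrt{22 + 2834} = \sqrt{2856} = 2 \sqrt{714}$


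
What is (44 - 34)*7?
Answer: 70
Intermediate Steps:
(44 - 34)*7 = 10*7 = 70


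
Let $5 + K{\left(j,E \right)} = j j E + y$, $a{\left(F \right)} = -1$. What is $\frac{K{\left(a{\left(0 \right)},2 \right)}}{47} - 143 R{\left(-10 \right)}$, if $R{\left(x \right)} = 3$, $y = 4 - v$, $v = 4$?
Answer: $- \frac{20166}{47} \approx -429.06$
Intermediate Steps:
$y = 0$ ($y = 4 - 4 = 0$)
$K{\left(j,E \right)} = -5 + E j^{2}$ ($K{\left(j,E \right)} = -5 + \left(j j E + 0\right) = -5 + \left(j^{2} E + 0\right) = -5 + \left(E j^{2} + 0\right) = -5 + E j^{2}$)
$\frac{K{\left(a{\left(0 \right)},2 \right)}}{47} - 143 R{\left(-10 \right)} = \frac{-5 + 2 \left(-1\right)^{2}}{47} - 429 = \left(-5 + 2 \cdot 1\right) \frac{1}{47} - 429 = \left(-5 + 2\right) \frac{1}{47} - 429 = \left(-3\right) \frac{1}{47} - 429 = - \frac{3}{47} - 429 = - \frac{20166}{47}$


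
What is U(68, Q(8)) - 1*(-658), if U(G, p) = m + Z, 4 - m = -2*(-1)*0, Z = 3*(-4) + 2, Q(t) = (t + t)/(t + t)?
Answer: 652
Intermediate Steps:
Q(t) = 1 (Q(t) = (2*t)/((2*t)) = (2*t)*(1/(2*t)) = 1)
Z = -10 (Z = -12 + 2 = -10)
m = 4 (m = 4 - (-2*(-1))*0 = 4 - 2*0 = 4 - 1*0 = 4 + 0 = 4)
U(G, p) = -6 (U(G, p) = 4 - 10 = -6)
U(68, Q(8)) - 1*(-658) = -6 - 1*(-658) = -6 + 658 = 652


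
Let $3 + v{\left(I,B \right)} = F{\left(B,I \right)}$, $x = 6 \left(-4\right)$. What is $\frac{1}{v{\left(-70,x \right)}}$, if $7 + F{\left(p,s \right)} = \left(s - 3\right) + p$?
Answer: $- \frac{1}{107} \approx -0.0093458$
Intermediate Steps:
$x = -24$
$F{\left(p,s \right)} = -10 + p + s$ ($F{\left(p,s \right)} = -7 + \left(\left(s - 3\right) + p\right) = -7 + \left(\left(-3 + s\right) + p\right) = -7 + \left(-3 + p + s\right) = -10 + p + s$)
$v{\left(I,B \right)} = -13 + B + I$ ($v{\left(I,B \right)} = -3 + \left(-10 + B + I\right) = -13 + B + I$)
$\frac{1}{v{\left(-70,x \right)}} = \frac{1}{-13 - 24 - 70} = \frac{1}{-107} = - \frac{1}{107}$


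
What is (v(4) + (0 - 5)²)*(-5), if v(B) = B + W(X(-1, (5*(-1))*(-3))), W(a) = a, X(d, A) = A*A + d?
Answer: -1265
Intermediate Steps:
X(d, A) = d + A² (X(d, A) = A² + d = d + A²)
v(B) = 224 + B (v(B) = B + (-1 + ((5*(-1))*(-3))²) = B + (-1 + (-5*(-3))²) = B + (-1 + 15²) = B + (-1 + 225) = B + 224 = 224 + B)
(v(4) + (0 - 5)²)*(-5) = ((224 + 4) + (0 - 5)²)*(-5) = (228 + (-5)²)*(-5) = (228 + 25)*(-5) = 253*(-5) = -1265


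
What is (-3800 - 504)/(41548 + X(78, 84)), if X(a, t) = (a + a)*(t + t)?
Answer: -1076/16939 ≈ -0.063522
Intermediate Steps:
X(a, t) = 4*a*t (X(a, t) = (2*a)*(2*t) = 4*a*t)
(-3800 - 504)/(41548 + X(78, 84)) = (-3800 - 504)/(41548 + 4*78*84) = -4304/(41548 + 26208) = -4304/67756 = -4304*1/67756 = -1076/16939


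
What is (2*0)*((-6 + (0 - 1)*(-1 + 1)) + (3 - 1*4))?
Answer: 0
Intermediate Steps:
(2*0)*((-6 + (0 - 1)*(-1 + 1)) + (3 - 1*4)) = 0*((-6 - 1*0) + (3 - 4)) = 0*((-6 + 0) - 1) = 0*(-6 - 1) = 0*(-7) = 0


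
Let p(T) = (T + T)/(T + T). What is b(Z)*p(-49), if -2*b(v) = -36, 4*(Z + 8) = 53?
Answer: 18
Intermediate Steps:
Z = 21/4 (Z = -8 + (¼)*53 = -8 + 53/4 = 21/4 ≈ 5.2500)
b(v) = 18 (b(v) = -½*(-36) = 18)
p(T) = 1 (p(T) = (2*T)/((2*T)) = (2*T)*(1/(2*T)) = 1)
b(Z)*p(-49) = 18*1 = 18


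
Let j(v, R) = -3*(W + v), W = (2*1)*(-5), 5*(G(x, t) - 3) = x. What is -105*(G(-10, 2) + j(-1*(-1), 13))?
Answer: -2940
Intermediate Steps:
G(x, t) = 3 + x/5
W = -10 (W = 2*(-5) = -10)
j(v, R) = 30 - 3*v (j(v, R) = -3*(-10 + v) = 30 - 3*v)
-105*(G(-10, 2) + j(-1*(-1), 13)) = -105*((3 + (⅕)*(-10)) + (30 - (-3)*(-1))) = -105*((3 - 2) + (30 - 3*1)) = -105*(1 + (30 - 3)) = -105*(1 + 27) = -105*28 = -2940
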